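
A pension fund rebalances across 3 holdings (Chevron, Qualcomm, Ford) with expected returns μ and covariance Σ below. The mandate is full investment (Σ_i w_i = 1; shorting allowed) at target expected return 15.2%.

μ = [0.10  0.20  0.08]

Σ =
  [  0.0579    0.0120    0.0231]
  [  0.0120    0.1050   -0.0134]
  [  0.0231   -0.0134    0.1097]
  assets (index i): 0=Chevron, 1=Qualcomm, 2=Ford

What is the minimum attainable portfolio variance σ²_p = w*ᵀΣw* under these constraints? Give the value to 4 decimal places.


g=Σ⁻¹μ = [1.0425  1.8800  0.7394]
h=Σ⁻¹𝟙 = [12.3455  9.0861  7.6260]
a=μᵀg=0.539396  b=𝟙ᵀg=3.661856  c=𝟙ᵀh=29.057643  D=ac−b²=2.264383
λ₁=(c·0.152−b)/D = (29.057643·0.152−3.661856)/2.264383 = 0.333383
λ₂=(a−b·0.152)/D = (0.539396−3.661856·0.152)/2.264383 = -0.007599
w* = 0.333383·g + -0.007599·h:
  w_0 = 0.333383·1.0425 + -0.007599·12.3455 = 0.2537  (Chevron)
  w_1 = 0.333383·1.8800 + -0.007599·9.0861 = 0.5577  (Qualcomm)
  w_2 = 0.333383·0.7394 + -0.007599·7.6260 = 0.1885  (Ford)
Σw_i=1.0000  μᵀw=0.1520
σ²=wᵀΣw=λ₁·μ_p+λ₂ = 0.333383·0.152 + -0.007599 = 0.043076 ≈ 0.0431

0.0431


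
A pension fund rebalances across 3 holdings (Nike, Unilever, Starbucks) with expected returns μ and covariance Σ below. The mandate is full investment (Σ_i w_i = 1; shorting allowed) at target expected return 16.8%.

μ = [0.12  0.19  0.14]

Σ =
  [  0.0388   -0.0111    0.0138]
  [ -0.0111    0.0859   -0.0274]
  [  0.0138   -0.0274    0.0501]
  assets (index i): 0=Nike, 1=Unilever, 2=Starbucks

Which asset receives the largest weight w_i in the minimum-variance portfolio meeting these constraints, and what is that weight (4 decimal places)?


g=Σ⁻¹μ = [2.7223  3.8954  4.1750]
h=Σ⁻¹𝟙 = [23.0336  22.9675  26.1766]
a=μᵀg=1.651284  b=𝟙ᵀg=10.792583  c=𝟙ᵀh=72.177699  D=ac−b²=2.706033
λ₁=(c·0.168−b)/D = (72.177699·0.168−10.792583)/2.706033 = 0.492703
λ₂=(a−b·0.168)/D = (1.651284−10.792583·0.168)/2.706033 = -0.059818
w* = 0.492703·g + -0.059818·h:
  w_0 = 0.492703·2.7223 + -0.059818·23.0336 = -0.0366  (Nike)
  w_1 = 0.492703·3.8954 + -0.059818·22.9675 = 0.5454  (Unilever)
  w_2 = 0.492703·4.1750 + -0.059818·26.1766 = 0.4912  (Starbucks)
Σw_i=1.0000  μᵀw=0.1680
σ²=wᵀΣw=λ₁·μ_p+λ₂ = 0.492703·0.168 + -0.059818 = 0.022956 ≈ 0.0230

Unilever (0.5454)


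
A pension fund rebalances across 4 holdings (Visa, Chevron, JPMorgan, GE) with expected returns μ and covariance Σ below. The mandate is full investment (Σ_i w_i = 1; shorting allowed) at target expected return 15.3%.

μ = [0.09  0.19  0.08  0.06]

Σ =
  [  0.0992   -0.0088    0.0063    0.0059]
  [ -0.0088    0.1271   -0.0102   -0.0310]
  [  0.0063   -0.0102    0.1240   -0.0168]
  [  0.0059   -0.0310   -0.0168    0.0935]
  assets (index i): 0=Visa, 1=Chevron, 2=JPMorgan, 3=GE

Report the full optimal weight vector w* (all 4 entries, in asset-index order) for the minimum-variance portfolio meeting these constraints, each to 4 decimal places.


u=Σ⁻¹μ = [0.9386  1.9801  0.9514  1.4099]
v=Σ⁻¹𝟙 = [9.5973  13.4342  10.9182  16.5055]
a=μᵀu=0.621404  b=𝟙ᵀu=5.280052  c=𝟙ᵀv=50.455268  D=ac−b²=3.474154
λ₁=(c·0.153−b)/D = (50.455268·0.153−5.280052)/3.474154 = 0.702215
λ₂=(a−b·0.153)/D = (0.621404−5.280052·0.153)/3.474154 = -0.053666
w* = 0.702215·u + -0.053666·v:
  w_0 = 0.702215·0.9386 + -0.053666·9.5973 = 0.1441  (Visa)
  w_1 = 0.702215·1.9801 + -0.053666·13.4342 = 0.6695  (Chevron)
  w_2 = 0.702215·0.9514 + -0.053666·10.9182 = 0.0821  (JPMorgan)
  w_3 = 0.702215·1.4099 + -0.053666·16.5055 = 0.1043  (GE)
Σw_i=1.0000  μᵀw=0.1530
σ²=wᵀΣw=λ₁·μ_p+λ₂ = 0.702215·0.153 + -0.053666 = 0.053773 ≈ 0.0538

0.1441  0.6695  0.0821  0.1043


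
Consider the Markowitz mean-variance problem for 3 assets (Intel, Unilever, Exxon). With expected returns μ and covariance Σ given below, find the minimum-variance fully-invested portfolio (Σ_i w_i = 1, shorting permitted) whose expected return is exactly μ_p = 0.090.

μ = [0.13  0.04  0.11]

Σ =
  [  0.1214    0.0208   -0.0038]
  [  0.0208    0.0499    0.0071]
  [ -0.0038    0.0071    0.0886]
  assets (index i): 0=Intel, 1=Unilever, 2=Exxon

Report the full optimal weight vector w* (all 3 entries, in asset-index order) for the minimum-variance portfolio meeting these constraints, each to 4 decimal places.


0.2609  0.3602  0.3789

p=Σ⁻¹μ = [1.0817  0.1694  1.2744]
q=Σ⁻¹𝟙 = [5.7871  16.1710  10.2390]
a=μᵀp=0.287577  b=𝟙ᵀp=2.525452  c=𝟙ᵀq=32.197077  D=ac−b²=2.881216
λ₁=(c·0.090−b)/D = (32.197077·0.090−2.525452)/2.881216 = 0.129211
λ₂=(a−b·0.090)/D = (0.287577−2.525452·0.090)/2.881216 = 0.020924
w* = 0.129211·p + 0.020924·q:
  w_0 = 0.129211·1.0817 + 0.020924·5.7871 = 0.2609  (Intel)
  w_1 = 0.129211·0.1694 + 0.020924·16.1710 = 0.3602  (Unilever)
  w_2 = 0.129211·1.2744 + 0.020924·10.2390 = 0.3789  (Exxon)
Σw_i=1.0000  μᵀw=0.0900
σ²=wᵀΣw=λ₁·μ_p+λ₂ = 0.129211·0.090 + 0.020924 = 0.032553 ≈ 0.0326


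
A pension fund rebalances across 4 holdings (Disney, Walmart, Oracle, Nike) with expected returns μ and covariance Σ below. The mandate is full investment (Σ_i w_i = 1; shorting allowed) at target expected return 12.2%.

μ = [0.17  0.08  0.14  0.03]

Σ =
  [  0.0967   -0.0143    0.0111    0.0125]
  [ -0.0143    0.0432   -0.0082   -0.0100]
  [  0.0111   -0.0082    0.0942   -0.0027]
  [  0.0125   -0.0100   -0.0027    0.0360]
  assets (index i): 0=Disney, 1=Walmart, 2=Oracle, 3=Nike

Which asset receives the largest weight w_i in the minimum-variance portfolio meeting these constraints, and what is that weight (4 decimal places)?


Walmart (0.4050)

p=Σ⁻¹μ = [1.8801  3.0346  1.5615  1.1406]
q=Σ⁻¹𝟙 = [9.6416  37.2373  13.7473  35.8047]
a=μᵀp=0.815215  b=𝟙ᵀp=7.616812  c=𝟙ᵀq=96.430879  D=ac−b²=20.596045
λ₁=(c·0.122−b)/D = (96.430879·0.122−7.616812)/20.596045 = 0.201386
λ₂=(a−b·0.122)/D = (0.815215−7.616812·0.122)/20.596045 = -0.005537
w* = 0.201386·p + -0.005537·q:
  w_0 = 0.201386·1.8801 + -0.005537·9.6416 = 0.3252  (Disney)
  w_1 = 0.201386·3.0346 + -0.005537·37.2373 = 0.4050  (Walmart)
  w_2 = 0.201386·1.5615 + -0.005537·13.7473 = 0.2384  (Oracle)
  w_3 = 0.201386·1.1406 + -0.005537·35.8047 = 0.0315  (Nike)
Σw_i=1.0000  μᵀw=0.1220
σ²=wᵀΣw=λ₁·μ_p+λ₂ = 0.201386·0.122 + -0.005537 = 0.019032 ≈ 0.0190


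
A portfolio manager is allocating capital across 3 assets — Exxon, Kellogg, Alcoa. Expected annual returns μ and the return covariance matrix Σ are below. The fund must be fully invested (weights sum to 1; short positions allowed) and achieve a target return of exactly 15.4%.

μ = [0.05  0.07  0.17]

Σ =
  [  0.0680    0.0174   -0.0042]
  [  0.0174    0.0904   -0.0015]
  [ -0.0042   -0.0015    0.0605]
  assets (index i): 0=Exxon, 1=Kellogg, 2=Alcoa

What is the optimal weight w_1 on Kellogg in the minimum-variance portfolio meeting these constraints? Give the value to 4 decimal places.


g=Σ⁻¹μ = [0.7391  0.6798  2.8781]
h=Σ⁻¹𝟙 = [13.5606  8.7453  17.6871]
a=μᵀg=0.573817  b=𝟙ᵀg=4.297015  c=𝟙ᵀh=39.993018  D=ac−b²=4.484347
λ₁=(c·0.154−b)/D = (39.993018·0.154−4.297015)/4.484347 = 0.415202
λ₂=(a−b·0.154)/D = (0.573817−4.297015·0.154)/4.484347 = -0.019607
w* = 0.415202·g + -0.019607·h:
  w_0 = 0.415202·0.7391 + -0.019607·13.5606 = 0.0410  (Exxon)
  w_1 = 0.415202·0.6798 + -0.019607·8.7453 = 0.1108  (Kellogg)
  w_2 = 0.415202·2.8781 + -0.019607·17.6871 = 0.8482  (Alcoa)
Σw_i=1.0000  μᵀw=0.1540
σ²=wᵀΣw=λ₁·μ_p+λ₂ = 0.415202·0.154 + -0.019607 = 0.044334 ≈ 0.0443

0.1108


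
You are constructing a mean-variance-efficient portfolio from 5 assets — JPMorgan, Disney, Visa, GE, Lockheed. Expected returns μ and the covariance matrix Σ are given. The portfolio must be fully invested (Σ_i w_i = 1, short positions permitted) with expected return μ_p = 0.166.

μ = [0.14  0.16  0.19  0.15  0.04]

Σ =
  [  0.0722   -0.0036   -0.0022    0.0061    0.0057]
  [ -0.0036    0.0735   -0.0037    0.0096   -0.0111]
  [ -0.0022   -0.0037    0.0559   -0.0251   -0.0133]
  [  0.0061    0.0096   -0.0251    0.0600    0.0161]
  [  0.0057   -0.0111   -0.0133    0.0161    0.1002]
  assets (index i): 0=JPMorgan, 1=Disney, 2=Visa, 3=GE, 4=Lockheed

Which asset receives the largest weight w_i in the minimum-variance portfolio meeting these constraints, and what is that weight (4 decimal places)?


Visa (0.4150)

u=Σ⁻¹μ = [1.8148  2.0954  5.6260  4.1715  0.6046]
v=Σ⁻¹𝟙 = [12.6693  14.5012  32.6904  23.6747  11.4009]
a=μᵀu=2.308187  b=𝟙ᵀu=14.312300  c=𝟙ᵀv=94.936417  D=ac−b²=14.289041
λ₁=(c·0.166−b)/D = (94.936417·0.166−14.312300)/14.289041 = 0.101277
λ₂=(a−b·0.166)/D = (2.308187−14.312300·0.166)/14.289041 = -0.004735
w* = 0.101277·u + -0.004735·v:
  w_0 = 0.101277·1.8148 + -0.004735·12.6693 = 0.1238  (JPMorgan)
  w_1 = 0.101277·2.0954 + -0.004735·14.5012 = 0.1436  (Disney)
  w_2 = 0.101277·5.6260 + -0.004735·32.6904 = 0.4150  (Visa)
  w_3 = 0.101277·4.1715 + -0.004735·23.6747 = 0.3104  (GE)
  w_4 = 0.101277·0.6046 + -0.004735·11.4009 = 0.0072  (Lockheed)
Σw_i=1.0000  μᵀw=0.1660
σ²=wᵀΣw=λ₁·μ_p+λ₂ = 0.101277·0.166 + -0.004735 = 0.012077 ≈ 0.0121


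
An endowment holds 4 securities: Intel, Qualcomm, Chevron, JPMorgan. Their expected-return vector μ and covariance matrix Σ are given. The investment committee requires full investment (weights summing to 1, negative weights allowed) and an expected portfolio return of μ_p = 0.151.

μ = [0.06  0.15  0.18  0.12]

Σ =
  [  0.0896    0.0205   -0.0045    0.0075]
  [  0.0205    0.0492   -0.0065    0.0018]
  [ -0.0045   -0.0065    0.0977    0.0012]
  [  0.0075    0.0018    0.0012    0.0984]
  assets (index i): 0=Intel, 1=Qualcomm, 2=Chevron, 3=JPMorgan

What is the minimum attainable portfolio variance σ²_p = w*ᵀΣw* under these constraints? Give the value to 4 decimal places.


p=Σ⁻¹μ = [-0.0806  3.3108  2.0449  1.1402]
q=Σ⁻¹𝟙 = [6.6912  18.7447  11.6781  9.1673]
a=μᵀp=0.996691  b=𝟙ᵀp=6.415302  c=𝟙ᵀq=46.281242  D=ac−b²=4.972010
λ₁=(c·0.151−b)/D = (46.281242·0.151−6.415302)/4.972010 = 0.115278
λ₂=(a−b·0.151)/D = (0.996691−6.415302·0.151)/4.972010 = 0.005628
w* = 0.115278·p + 0.005628·q:
  w_0 = 0.115278·-0.0806 + 0.005628·6.6912 = 0.0284  (Intel)
  w_1 = 0.115278·3.3108 + 0.005628·18.7447 = 0.4872  (Qualcomm)
  w_2 = 0.115278·2.0449 + 0.005628·11.6781 = 0.3015  (Chevron)
  w_3 = 0.115278·1.1402 + 0.005628·9.1673 = 0.1830  (JPMorgan)
Σw_i=1.0000  μᵀw=0.1510
σ²=wᵀΣw=λ₁·μ_p+λ₂ = 0.115278·0.151 + 0.005628 = 0.023035 ≈ 0.0230

0.0230


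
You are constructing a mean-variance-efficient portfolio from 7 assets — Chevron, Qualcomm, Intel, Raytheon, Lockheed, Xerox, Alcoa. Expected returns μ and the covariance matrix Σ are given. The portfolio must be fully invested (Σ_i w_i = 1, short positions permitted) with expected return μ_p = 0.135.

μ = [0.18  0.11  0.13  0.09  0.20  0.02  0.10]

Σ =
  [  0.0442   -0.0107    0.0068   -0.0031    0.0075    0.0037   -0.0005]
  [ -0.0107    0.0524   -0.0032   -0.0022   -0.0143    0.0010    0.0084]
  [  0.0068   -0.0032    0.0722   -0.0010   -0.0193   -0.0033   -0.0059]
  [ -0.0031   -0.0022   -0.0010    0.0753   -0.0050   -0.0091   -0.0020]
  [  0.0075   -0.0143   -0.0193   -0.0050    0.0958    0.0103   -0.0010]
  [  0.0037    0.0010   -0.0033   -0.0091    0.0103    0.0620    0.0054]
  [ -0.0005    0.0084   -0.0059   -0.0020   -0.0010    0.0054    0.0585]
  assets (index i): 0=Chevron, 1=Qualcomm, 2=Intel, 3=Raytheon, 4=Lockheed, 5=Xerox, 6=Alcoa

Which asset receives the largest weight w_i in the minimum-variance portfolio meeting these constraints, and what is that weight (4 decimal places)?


Chevron (0.2207)

p=Σ⁻¹μ = [4.2533  3.7468  2.4974  1.7227  2.9488  -0.2343  1.5906]
q=Σ⁻¹𝟙 = [23.9069  27.6855  19.2677  18.4928  16.1954  14.0089  14.8822]
a=μᵀp=2.401583  b=𝟙ᵀp=16.525277  c=𝟙ᵀq=134.439361  D=ac−b²=49.782437
λ₁=(c·0.135−b)/D = (134.439361·0.135−16.525277)/49.782437 = 0.032623
λ₂=(a−b·0.135)/D = (2.401583−16.525277·0.135)/49.782437 = 0.003428
w* = 0.032623·p + 0.003428·q:
  w_0 = 0.032623·4.2533 + 0.003428·23.9069 = 0.2207  (Chevron)
  w_1 = 0.032623·3.7468 + 0.003428·27.6855 = 0.2171  (Qualcomm)
  w_2 = 0.032623·2.4974 + 0.003428·19.2677 = 0.1475  (Intel)
  w_3 = 0.032623·1.7227 + 0.003428·18.4928 = 0.1196  (Raytheon)
  w_4 = 0.032623·2.9488 + 0.003428·16.1954 = 0.1517  (Lockheed)
  w_5 = 0.032623·-0.2343 + 0.003428·14.0089 = 0.0404  (Xerox)
  w_6 = 0.032623·1.5906 + 0.003428·14.8822 = 0.1029  (Alcoa)
Σw_i=1.0000  μᵀw=0.1350
σ²=wᵀΣw=λ₁·μ_p+λ₂ = 0.032623·0.135 + 0.003428 = 0.007832 ≈ 0.0078


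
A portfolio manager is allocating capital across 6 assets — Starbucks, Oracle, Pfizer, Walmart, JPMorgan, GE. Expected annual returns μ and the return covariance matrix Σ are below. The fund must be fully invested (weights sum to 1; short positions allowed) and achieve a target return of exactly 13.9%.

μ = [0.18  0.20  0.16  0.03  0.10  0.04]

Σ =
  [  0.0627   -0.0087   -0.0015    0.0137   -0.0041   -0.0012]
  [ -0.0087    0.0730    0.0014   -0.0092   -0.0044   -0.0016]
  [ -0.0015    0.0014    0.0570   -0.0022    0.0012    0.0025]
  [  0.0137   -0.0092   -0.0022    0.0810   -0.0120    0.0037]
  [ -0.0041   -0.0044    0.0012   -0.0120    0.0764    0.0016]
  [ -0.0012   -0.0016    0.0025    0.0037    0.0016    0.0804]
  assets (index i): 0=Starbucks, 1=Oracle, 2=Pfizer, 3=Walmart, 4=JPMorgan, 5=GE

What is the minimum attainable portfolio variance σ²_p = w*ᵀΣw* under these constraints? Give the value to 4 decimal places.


0.0109

p=Σ⁻¹μ = [3.4076  3.2647  2.7782  0.4706  1.7002  0.4715]
q=Σ⁻¹𝟙 = [17.1867  18.4382  17.2226  13.9551  16.7527  11.5501]
a=μᵀp=1.913821  b=𝟙ᵀp=12.092809  c=𝟙ᵀq=95.105510  D=ac−b²=35.778922
λ₁=(c·0.139−b)/D = (95.105510·0.139−12.092809)/35.778922 = 0.031495
λ₂=(a−b·0.139)/D = (1.913821−12.092809·0.139)/35.778922 = 0.006510
w* = 0.031495·p + 0.006510·q:
  w_0 = 0.031495·3.4076 + 0.006510·17.1867 = 0.2192  (Starbucks)
  w_1 = 0.031495·3.2647 + 0.006510·18.4382 = 0.2229  (Oracle)
  w_2 = 0.031495·2.7782 + 0.006510·17.2226 = 0.1996  (Pfizer)
  w_3 = 0.031495·0.4706 + 0.006510·13.9551 = 0.1057  (Walmart)
  w_4 = 0.031495·1.7002 + 0.006510·16.7527 = 0.1626  (JPMorgan)
  w_5 = 0.031495·0.4715 + 0.006510·11.5501 = 0.0900  (GE)
Σw_i=1.0000  μᵀw=0.1390
σ²=wᵀΣw=λ₁·μ_p+λ₂ = 0.031495·0.139 + 0.006510 = 0.010888 ≈ 0.0109


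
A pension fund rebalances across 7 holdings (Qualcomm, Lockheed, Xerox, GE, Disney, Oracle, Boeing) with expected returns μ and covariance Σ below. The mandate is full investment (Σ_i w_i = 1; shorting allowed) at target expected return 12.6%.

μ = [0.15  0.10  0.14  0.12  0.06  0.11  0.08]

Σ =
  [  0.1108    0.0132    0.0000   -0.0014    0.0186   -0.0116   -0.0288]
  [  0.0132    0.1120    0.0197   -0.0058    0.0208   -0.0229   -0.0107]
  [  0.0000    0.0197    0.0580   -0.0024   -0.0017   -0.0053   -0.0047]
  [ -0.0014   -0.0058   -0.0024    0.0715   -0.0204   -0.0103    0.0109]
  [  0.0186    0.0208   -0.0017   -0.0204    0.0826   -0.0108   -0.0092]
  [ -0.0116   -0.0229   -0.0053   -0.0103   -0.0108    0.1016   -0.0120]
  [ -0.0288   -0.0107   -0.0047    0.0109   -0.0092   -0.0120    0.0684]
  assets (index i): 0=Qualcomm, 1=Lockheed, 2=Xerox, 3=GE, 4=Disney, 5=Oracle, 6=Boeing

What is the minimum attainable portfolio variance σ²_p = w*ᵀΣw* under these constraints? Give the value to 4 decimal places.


g=Σ⁻¹μ = [1.9734  0.7725  2.6909  2.1712  1.2582  2.2750  2.5286]
h=Σ⁻¹𝟙 = [14.3831  8.3597  19.8317  19.7526  17.7827  21.4080  26.3463]
a=μᵀg=1.538556  b=𝟙ᵀg=13.669747  c=𝟙ᵀh=127.864215  D=ac−b²=9.864302
λ₁=(c·0.126−b)/D = (127.864215·0.126−13.669747)/9.864302 = 0.247473
λ₂=(a−b·0.126)/D = (1.538556−13.669747·0.126)/9.864302 = -0.018636
w* = 0.247473·g + -0.018636·h:
  w_0 = 0.247473·1.9734 + -0.018636·14.3831 = 0.2203  (Qualcomm)
  w_1 = 0.247473·0.7725 + -0.018636·8.3597 = 0.0354  (Lockheed)
  w_2 = 0.247473·2.6909 + -0.018636·19.8317 = 0.2963  (Xerox)
  w_3 = 0.247473·2.1712 + -0.018636·19.7526 = 0.1692  (GE)
  w_4 = 0.247473·1.2582 + -0.018636·17.7827 = -0.0200  (Disney)
  w_5 = 0.247473·2.2750 + -0.018636·21.4080 = 0.1640  (Oracle)
  w_6 = 0.247473·2.5286 + -0.018636·26.3463 = 0.1348  (Boeing)
Σw_i=1.0000  μᵀw=0.1260
σ²=wᵀΣw=λ₁·μ_p+λ₂ = 0.247473·0.126 + -0.018636 = 0.012545 ≈ 0.0125

0.0125


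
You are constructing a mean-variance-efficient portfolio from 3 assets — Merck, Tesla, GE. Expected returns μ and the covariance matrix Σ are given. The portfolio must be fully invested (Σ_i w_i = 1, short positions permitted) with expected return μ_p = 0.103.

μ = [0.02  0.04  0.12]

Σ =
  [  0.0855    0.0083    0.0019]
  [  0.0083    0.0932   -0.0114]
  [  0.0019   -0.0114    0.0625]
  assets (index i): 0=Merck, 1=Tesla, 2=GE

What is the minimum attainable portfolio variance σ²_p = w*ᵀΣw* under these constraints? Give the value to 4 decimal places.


g=Σ⁻¹μ = [0.1238  0.6674  2.0380]
h=Σ⁻¹𝟙 = [10.1322  12.0148  17.8835]
a=μᵀg=0.273731  b=𝟙ᵀg=2.829250  c=𝟙ᵀh=40.030375  D=ac−b²=2.952912
λ₁=(c·0.103−b)/D = (40.030375·0.103−2.829250)/2.952912 = 0.438170
λ₂=(a−b·0.103)/D = (0.273731−2.829250·0.103)/2.952912 = -0.005988
w* = 0.438170·g + -0.005988·h:
  w_0 = 0.438170·0.1238 + -0.005988·10.1322 = -0.0064  (Merck)
  w_1 = 0.438170·0.6674 + -0.005988·12.0148 = 0.2205  (Tesla)
  w_2 = 0.438170·2.0380 + -0.005988·17.8835 = 0.7859  (GE)
Σw_i=1.0000  μᵀw=0.1030
σ²=wᵀΣw=λ₁·μ_p+λ₂ = 0.438170·0.103 + -0.005988 = 0.039144 ≈ 0.0391

0.0391


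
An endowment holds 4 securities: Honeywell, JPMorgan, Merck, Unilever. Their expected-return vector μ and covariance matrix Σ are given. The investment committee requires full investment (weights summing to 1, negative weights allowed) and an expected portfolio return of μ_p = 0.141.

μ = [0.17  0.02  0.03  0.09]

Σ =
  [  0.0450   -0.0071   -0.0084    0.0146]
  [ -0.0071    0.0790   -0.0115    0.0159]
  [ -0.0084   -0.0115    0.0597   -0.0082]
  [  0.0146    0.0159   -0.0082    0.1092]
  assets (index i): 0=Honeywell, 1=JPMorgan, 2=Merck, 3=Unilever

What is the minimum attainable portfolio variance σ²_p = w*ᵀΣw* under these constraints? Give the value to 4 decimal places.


0.0272

u=Σ⁻¹μ = [4.0414  0.7443  1.2515  0.2694]
v=Σ⁻¹𝟙 = [28.1583  17.8613  24.7922  4.6538]
a=μᵀu=0.763724  b=𝟙ᵀu=6.306746  c=𝟙ᵀv=75.465566  D=ac−b²=17.859852
λ₁=(c·0.141−b)/D = (75.465566·0.141−6.306746)/17.859852 = 0.242662
λ₂=(a−b·0.141)/D = (0.763724−6.306746·0.141)/17.859852 = -0.007028
w* = 0.242662·u + -0.007028·v:
  w_0 = 0.242662·4.0414 + -0.007028·28.1583 = 0.7828  (Honeywell)
  w_1 = 0.242662·0.7443 + -0.007028·17.8613 = 0.0551  (JPMorgan)
  w_2 = 0.242662·1.2515 + -0.007028·24.7922 = 0.1295  (Merck)
  w_3 = 0.242662·0.2694 + -0.007028·4.6538 = 0.0327  (Unilever)
Σw_i=1.0000  μᵀw=0.1410
σ²=wᵀΣw=λ₁·μ_p+λ₂ = 0.242662·0.141 + -0.007028 = 0.027187 ≈ 0.0272


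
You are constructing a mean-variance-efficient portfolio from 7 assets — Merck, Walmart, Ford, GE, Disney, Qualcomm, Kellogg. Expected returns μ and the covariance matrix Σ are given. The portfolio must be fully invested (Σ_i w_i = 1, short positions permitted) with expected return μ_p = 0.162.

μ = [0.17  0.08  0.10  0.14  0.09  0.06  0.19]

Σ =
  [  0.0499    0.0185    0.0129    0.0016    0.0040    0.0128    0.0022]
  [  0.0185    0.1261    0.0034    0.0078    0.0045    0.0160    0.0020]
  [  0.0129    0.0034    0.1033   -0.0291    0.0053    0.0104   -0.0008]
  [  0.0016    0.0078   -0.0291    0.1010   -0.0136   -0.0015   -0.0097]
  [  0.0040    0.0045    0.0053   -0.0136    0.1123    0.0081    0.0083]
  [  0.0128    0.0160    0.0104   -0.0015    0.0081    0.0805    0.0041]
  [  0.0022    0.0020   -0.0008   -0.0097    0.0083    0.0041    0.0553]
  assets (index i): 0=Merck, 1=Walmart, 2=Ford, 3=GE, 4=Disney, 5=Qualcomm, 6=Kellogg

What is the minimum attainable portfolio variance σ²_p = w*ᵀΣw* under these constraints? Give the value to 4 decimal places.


0.0160

u=Σ⁻¹μ = [2.8377  -0.0177  1.2153  2.1256  0.6383  -0.0685  3.6233]
v=Σ⁻¹𝟙 = [12.0637  3.4272  11.5413  15.7232  7.8169  6.8849  18.7205]
a=μᵀu=1.641859  b=𝟙ᵀu=10.353897  c=𝟙ᵀv=76.177713  D=ac−b²=17.869884
λ₁=(c·0.162−b)/D = (76.177713·0.162−10.353897)/17.869884 = 0.111187
λ₂=(a−b·0.162)/D = (1.641859−10.353897·0.162)/17.869884 = -0.001985
w* = 0.111187·u + -0.001985·v:
  w_0 = 0.111187·2.8377 + -0.001985·12.0637 = 0.2916  (Merck)
  w_1 = 0.111187·-0.0177 + -0.001985·3.4272 = -0.0088  (Walmart)
  w_2 = 0.111187·1.2153 + -0.001985·11.5413 = 0.1122  (Ford)
  w_3 = 0.111187·2.1256 + -0.001985·15.7232 = 0.2051  (GE)
  w_4 = 0.111187·0.6383 + -0.001985·7.8169 = 0.0555  (Disney)
  w_5 = 0.111187·-0.0685 + -0.001985·6.8849 = -0.0213  (Qualcomm)
  w_6 = 0.111187·3.6233 + -0.001985·18.7205 = 0.3657  (Kellogg)
Σw_i=1.0000  μᵀw=0.1620
σ²=wᵀΣw=λ₁·μ_p+λ₂ = 0.111187·0.162 + -0.001985 = 0.016027 ≈ 0.0160


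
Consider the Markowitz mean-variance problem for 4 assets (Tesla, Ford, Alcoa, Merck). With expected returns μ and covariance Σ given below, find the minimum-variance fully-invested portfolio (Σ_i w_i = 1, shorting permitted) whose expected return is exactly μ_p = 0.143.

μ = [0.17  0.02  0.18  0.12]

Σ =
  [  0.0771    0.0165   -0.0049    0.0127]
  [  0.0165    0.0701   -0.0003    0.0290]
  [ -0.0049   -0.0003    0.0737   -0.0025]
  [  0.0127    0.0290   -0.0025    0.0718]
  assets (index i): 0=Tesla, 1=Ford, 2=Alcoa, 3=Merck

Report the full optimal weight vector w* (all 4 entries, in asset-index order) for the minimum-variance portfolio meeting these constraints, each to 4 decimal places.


u=Σ⁻¹μ = [2.2921  -0.9662  2.6501  1.7484]
v=Σ⁻¹𝟙 = [10.6589  7.9559  14.6263  9.3381]
a=μᵀu=1.057162  b=𝟙ᵀu=5.724446  c=𝟙ᵀv=42.579279  D=ac−b²=12.243930
λ₁=(c·0.143−b)/D = (42.579279·0.143−5.724446)/12.243930 = 0.029761
λ₂=(a−b·0.143)/D = (1.057162−5.724446·0.143)/12.243930 = 0.019484
w* = 0.029761·u + 0.019484·v:
  w_0 = 0.029761·2.2921 + 0.019484·10.6589 = 0.2759  (Tesla)
  w_1 = 0.029761·-0.9662 + 0.019484·7.9559 = 0.1263  (Ford)
  w_2 = 0.029761·2.6501 + 0.019484·14.6263 = 0.3639  (Alcoa)
  w_3 = 0.029761·1.7484 + 0.019484·9.3381 = 0.2340  (Merck)
Σw_i=1.0000  μᵀw=0.1430
σ²=wᵀΣw=λ₁·μ_p+λ₂ = 0.029761·0.143 + 0.019484 = 0.023740 ≈ 0.0237

0.2759  0.1263  0.3639  0.2340


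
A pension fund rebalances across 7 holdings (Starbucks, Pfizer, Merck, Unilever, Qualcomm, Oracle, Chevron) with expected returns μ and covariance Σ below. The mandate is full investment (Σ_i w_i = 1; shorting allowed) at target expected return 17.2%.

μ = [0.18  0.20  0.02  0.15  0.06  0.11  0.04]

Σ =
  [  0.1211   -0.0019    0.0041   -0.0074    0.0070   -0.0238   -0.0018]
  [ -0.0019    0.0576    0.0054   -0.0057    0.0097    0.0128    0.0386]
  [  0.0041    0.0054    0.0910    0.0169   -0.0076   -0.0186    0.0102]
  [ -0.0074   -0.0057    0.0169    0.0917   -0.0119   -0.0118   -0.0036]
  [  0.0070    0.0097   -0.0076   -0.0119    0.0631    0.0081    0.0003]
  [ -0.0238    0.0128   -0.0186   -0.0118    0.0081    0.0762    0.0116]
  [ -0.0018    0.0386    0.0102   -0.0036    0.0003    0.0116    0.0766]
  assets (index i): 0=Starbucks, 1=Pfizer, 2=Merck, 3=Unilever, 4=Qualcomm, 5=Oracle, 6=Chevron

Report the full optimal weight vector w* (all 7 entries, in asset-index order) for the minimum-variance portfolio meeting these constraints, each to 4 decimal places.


p=Σ⁻¹μ = [2.0372  4.5891  0.0672  2.2758  0.2156  1.9503  -1.9407]
q=Σ⁻¹𝟙 = [11.6454  7.6240  11.5915  14.7118  15.2056  18.0827  5.8366]
a=μᵀp=1.777069  b=𝟙ᵀp=9.194487  c=𝟙ᵀq=84.697663  D=ac−b²=65.975013
λ₁=(c·0.172−b)/D = (84.697663·0.172−9.194487)/65.975013 = 0.081448
λ₂=(a−b·0.172)/D = (1.777069−9.194487·0.172)/65.975013 = 0.002965
w* = 0.081448·p + 0.002965·q:
  w_0 = 0.081448·2.0372 + 0.002965·11.6454 = 0.2005  (Starbucks)
  w_1 = 0.081448·4.5891 + 0.002965·7.6240 = 0.3964  (Pfizer)
  w_2 = 0.081448·0.0672 + 0.002965·11.5915 = 0.0398  (Merck)
  w_3 = 0.081448·2.2758 + 0.002965·14.7118 = 0.2290  (Unilever)
  w_4 = 0.081448·0.2156 + 0.002965·15.2056 = 0.0626  (Qualcomm)
  w_5 = 0.081448·1.9503 + 0.002965·18.0827 = 0.2125  (Oracle)
  w_6 = 0.081448·-1.9407 + 0.002965·5.8366 = -0.1408  (Chevron)
Σw_i=1.0000  μᵀw=0.1720
σ²=wᵀΣw=λ₁·μ_p+λ₂ = 0.081448·0.172 + 0.002965 = 0.016974 ≈ 0.0170

0.2005  0.3964  0.0398  0.2290  0.0626  0.2125  -0.1408


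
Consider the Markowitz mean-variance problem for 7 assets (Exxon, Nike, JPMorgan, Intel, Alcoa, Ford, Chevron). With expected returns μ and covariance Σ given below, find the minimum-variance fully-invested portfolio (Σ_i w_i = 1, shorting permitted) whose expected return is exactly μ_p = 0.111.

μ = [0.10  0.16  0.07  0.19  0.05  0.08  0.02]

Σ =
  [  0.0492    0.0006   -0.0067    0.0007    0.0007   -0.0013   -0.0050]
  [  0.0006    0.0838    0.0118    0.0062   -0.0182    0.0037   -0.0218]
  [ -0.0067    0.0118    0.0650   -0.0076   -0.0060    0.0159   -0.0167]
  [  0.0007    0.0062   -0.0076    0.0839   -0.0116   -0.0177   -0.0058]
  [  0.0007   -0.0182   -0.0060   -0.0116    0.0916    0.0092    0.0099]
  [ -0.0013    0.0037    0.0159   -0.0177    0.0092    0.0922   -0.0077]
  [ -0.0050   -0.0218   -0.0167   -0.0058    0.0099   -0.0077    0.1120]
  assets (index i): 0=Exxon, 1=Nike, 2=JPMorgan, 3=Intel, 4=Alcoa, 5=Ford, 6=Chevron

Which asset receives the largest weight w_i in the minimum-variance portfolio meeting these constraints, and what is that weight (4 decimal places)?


g=Σ⁻¹μ = [2.2673  1.9560  1.3620  2.6738  1.1323  1.0681  0.9754]
h=Σ⁻¹𝟙 = [24.3796  14.4687  20.2939  17.7992  14.3858  10.4461  16.2275]
a=μᵀg=1.304624  b=𝟙ᵀg=11.434913  c=𝟙ᵀh=118.000909  D=ac−b²=23.189580
λ₁=(c·0.111−b)/D = (118.000909·0.111−11.434913)/23.189580 = 0.071721
λ₂=(a−b·0.111)/D = (1.304624−11.434913·0.111)/23.189580 = 0.001524
w* = 0.071721·g + 0.001524·h:
  w_0 = 0.071721·2.2673 + 0.001524·24.3796 = 0.1998  (Exxon)
  w_1 = 0.071721·1.9560 + 0.001524·14.4687 = 0.1623  (Nike)
  w_2 = 0.071721·1.3620 + 0.001524·20.2939 = 0.1286  (JPMorgan)
  w_3 = 0.071721·2.6738 + 0.001524·17.7992 = 0.2189  (Intel)
  w_4 = 0.071721·1.1323 + 0.001524·14.3858 = 0.1031  (Alcoa)
  w_5 = 0.071721·1.0681 + 0.001524·10.4461 = 0.0925  (Ford)
  w_6 = 0.071721·0.9754 + 0.001524·16.2275 = 0.0947  (Chevron)
Σw_i=1.0000  μᵀw=0.1110
σ²=wᵀΣw=λ₁·μ_p+λ₂ = 0.071721·0.111 + 0.001524 = 0.009485 ≈ 0.0095

Intel (0.2189)


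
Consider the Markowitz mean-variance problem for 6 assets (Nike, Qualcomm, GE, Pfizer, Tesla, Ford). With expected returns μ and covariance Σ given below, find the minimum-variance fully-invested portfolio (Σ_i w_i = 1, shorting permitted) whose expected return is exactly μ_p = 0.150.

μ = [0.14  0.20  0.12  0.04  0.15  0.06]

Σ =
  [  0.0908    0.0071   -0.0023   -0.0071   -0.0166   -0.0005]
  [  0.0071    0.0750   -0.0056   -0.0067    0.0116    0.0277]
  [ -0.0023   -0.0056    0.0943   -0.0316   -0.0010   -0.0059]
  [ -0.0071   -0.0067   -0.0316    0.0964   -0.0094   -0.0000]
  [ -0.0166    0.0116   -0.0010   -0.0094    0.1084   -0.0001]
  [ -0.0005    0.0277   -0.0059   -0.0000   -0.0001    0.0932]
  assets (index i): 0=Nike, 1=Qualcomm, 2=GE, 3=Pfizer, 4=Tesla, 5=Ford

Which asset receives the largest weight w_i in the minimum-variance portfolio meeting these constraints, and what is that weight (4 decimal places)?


Qualcomm (0.3478)

p=Σ⁻¹μ = [1.7952  2.5339  1.9969  1.5279  1.5385  0.0284]
q=Σ⁻¹𝟙 = [14.5344  9.8470  18.7688  19.4770  12.2676  9.0823]
a=μᵀp=1.291312  b=𝟙ᵀp=9.420620  c=𝟙ᵀq=83.976995  D=ac−b²=19.692375
λ₁=(c·0.150−b)/D = (83.976995·0.150−9.420620)/19.692375 = 0.161277
λ₂=(a−b·0.150)/D = (1.291312−9.420620·0.150)/19.692375 = -0.006184
w* = 0.161277·p + -0.006184·q:
  w_0 = 0.161277·1.7952 + -0.006184·14.5344 = 0.1996  (Nike)
  w_1 = 0.161277·2.5339 + -0.006184·9.8470 = 0.3478  (Qualcomm)
  w_2 = 0.161277·1.9969 + -0.006184·18.7688 = 0.2060  (GE)
  w_3 = 0.161277·1.5279 + -0.006184·19.4770 = 0.1260  (Pfizer)
  w_4 = 0.161277·1.5385 + -0.006184·12.2676 = 0.1723  (Tesla)
  w_5 = 0.161277·0.0284 + -0.006184·9.0823 = -0.0516  (Ford)
Σw_i=1.0000  μᵀw=0.1500
σ²=wᵀΣw=λ₁·μ_p+λ₂ = 0.161277·0.150 + -0.006184 = 0.018007 ≈ 0.0180


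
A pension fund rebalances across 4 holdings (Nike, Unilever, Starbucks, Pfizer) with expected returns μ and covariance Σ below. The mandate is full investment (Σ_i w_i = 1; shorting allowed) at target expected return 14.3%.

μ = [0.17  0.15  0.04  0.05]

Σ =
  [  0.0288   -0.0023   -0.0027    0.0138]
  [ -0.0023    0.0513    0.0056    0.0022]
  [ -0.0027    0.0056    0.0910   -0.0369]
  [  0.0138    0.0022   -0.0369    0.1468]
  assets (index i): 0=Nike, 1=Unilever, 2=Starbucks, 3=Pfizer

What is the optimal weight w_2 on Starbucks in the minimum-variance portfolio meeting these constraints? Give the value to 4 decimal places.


0.1224

x=Σ⁻¹μ = [6.2903  3.1774  0.3448  -0.2117]
y=Σ⁻¹𝟙 = [34.3197  19.2667  13.5385  6.7001]
a=μᵀx=1.549173  b=𝟙ᵀx=9.600884  c=𝟙ᵀy=73.824890  D=ac−b²=22.190529
λ₁=(c·0.143−b)/D = (73.824890·0.143−9.600884)/22.190529 = 0.043085
λ₂=(a−b·0.143)/D = (1.549173−9.600884·0.143)/22.190529 = 0.007942
w* = 0.043085·x + 0.007942·y:
  w_0 = 0.043085·6.2903 + 0.007942·34.3197 = 0.5436  (Nike)
  w_1 = 0.043085·3.1774 + 0.007942·19.2667 = 0.2899  (Unilever)
  w_2 = 0.043085·0.3448 + 0.007942·13.5385 = 0.1224  (Starbucks)
  w_3 = 0.043085·-0.2117 + 0.007942·6.7001 = 0.0441  (Pfizer)
Σw_i=1.0000  μᵀw=0.1430
σ²=wᵀΣw=λ₁·μ_p+λ₂ = 0.043085·0.143 + 0.007942 = 0.014104 ≈ 0.0141


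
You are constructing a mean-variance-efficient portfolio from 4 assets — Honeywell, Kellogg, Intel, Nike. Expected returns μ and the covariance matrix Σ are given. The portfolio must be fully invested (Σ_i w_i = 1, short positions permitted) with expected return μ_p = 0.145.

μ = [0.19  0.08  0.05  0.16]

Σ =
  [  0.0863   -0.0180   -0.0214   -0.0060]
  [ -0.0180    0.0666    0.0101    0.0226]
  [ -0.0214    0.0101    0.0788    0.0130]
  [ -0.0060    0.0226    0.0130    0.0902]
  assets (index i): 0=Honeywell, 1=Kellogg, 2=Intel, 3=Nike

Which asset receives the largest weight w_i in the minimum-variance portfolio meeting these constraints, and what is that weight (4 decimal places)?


Honeywell (0.4446)

x=Σ⁻¹μ = [2.8231  1.3083  0.9874  1.4915]
y=Σ⁻¹𝟙 = [18.9810  15.7763  14.7895  6.2647]
a=μᵀx=0.929059  b=𝟙ᵀx=6.610314  c=𝟙ᵀy=55.811439  D=ac−b²=8.155854
λ₁=(c·0.145−b)/D = (55.811439·0.145−6.610314)/8.155854 = 0.181752
λ₂=(a−b·0.145)/D = (0.929059−6.610314·0.145)/8.155854 = -0.003609
w* = 0.181752·x + -0.003609·y:
  w_0 = 0.181752·2.8231 + -0.003609·18.9810 = 0.4446  (Honeywell)
  w_1 = 0.181752·1.3083 + -0.003609·15.7763 = 0.1808  (Kellogg)
  w_2 = 0.181752·0.9874 + -0.003609·14.7895 = 0.1261  (Intel)
  w_3 = 0.181752·1.4915 + -0.003609·6.2647 = 0.2485  (Nike)
Σw_i=1.0000  μᵀw=0.1450
σ²=wᵀΣw=λ₁·μ_p+λ₂ = 0.181752·0.145 + -0.003609 = 0.022745 ≈ 0.0227


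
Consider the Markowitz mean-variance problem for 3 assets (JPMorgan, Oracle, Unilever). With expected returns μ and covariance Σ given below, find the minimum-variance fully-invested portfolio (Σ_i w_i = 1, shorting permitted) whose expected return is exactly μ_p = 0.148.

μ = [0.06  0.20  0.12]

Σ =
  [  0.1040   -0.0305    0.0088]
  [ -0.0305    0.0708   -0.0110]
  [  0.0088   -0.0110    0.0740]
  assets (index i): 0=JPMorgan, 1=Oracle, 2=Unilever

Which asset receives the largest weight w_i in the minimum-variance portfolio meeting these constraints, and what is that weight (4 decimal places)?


u=Σ⁻¹μ = [1.5190  3.7907  2.0045]
v=Σ⁻¹𝟙 = [15.0705  22.9681  15.1355]
a=μᵀu=1.089806  b=𝟙ᵀu=7.314115  c=𝟙ᵀv=53.174149  D=ac−b²=4.453256
λ₁=(c·0.148−b)/D = (53.174149·0.148−7.314115)/4.453256 = 0.124776
λ₂=(a−b·0.148)/D = (1.089806−7.314115·0.148)/4.453256 = 0.001643
w* = 0.124776·u + 0.001643·v:
  w_0 = 0.124776·1.5190 + 0.001643·15.0705 = 0.2143  (JPMorgan)
  w_1 = 0.124776·3.7907 + 0.001643·22.9681 = 0.5107  (Oracle)
  w_2 = 0.124776·2.0045 + 0.001643·15.1355 = 0.2750  (Unilever)
Σw_i=1.0000  μᵀw=0.1480
σ²=wᵀΣw=λ₁·μ_p+λ₂ = 0.124776·0.148 + 0.001643 = 0.020110 ≈ 0.0201

Oracle (0.5107)


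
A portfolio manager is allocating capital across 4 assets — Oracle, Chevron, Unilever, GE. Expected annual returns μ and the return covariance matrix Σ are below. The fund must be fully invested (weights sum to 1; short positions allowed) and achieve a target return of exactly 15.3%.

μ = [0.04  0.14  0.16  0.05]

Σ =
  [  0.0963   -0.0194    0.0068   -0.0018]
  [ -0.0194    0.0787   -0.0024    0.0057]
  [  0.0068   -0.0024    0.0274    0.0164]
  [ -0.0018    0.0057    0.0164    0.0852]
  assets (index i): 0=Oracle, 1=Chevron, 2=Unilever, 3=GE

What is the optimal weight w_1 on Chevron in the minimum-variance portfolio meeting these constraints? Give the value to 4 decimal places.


u=Σ⁻¹μ = [0.3768  2.1233  6.3980  -0.7788]
v=Σ⁻¹𝟙 = [11.4517  16.1740  32.2662  4.6861]
a=μᵀu=1.297078  b=𝟙ᵀu=8.119321  c=𝟙ᵀv=64.577979  D=ac−b²=17.839306
λ₁=(c·0.153−b)/D = (64.577979·0.153−8.119321)/17.839306 = 0.098721
λ₂=(a−b·0.153)/D = (1.297078−8.119321·0.153)/17.839306 = 0.003073
w* = 0.098721·u + 0.003073·v:
  w_0 = 0.098721·0.3768 + 0.003073·11.4517 = 0.0724  (Oracle)
  w_1 = 0.098721·2.1233 + 0.003073·16.1740 = 0.2593  (Chevron)
  w_2 = 0.098721·6.3980 + 0.003073·32.2662 = 0.7308  (Unilever)
  w_3 = 0.098721·-0.7788 + 0.003073·4.6861 = -0.0625  (GE)
Σw_i=1.0000  μᵀw=0.1530
σ²=wᵀΣw=λ₁·μ_p+λ₂ = 0.098721·0.153 + 0.003073 = 0.018177 ≈ 0.0182

0.2593


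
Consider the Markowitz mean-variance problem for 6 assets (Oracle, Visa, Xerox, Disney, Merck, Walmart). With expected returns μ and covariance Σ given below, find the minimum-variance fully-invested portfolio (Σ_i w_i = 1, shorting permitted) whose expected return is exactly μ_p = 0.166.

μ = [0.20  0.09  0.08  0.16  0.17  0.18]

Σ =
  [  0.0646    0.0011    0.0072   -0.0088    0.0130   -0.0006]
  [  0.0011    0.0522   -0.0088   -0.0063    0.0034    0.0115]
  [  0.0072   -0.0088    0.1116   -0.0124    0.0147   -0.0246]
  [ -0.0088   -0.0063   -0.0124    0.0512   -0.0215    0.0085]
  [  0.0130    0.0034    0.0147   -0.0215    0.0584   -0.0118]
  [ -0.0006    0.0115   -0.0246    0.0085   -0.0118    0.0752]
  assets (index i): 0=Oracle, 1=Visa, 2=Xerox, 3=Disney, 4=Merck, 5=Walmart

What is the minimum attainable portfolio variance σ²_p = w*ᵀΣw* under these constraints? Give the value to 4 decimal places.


p=Σ⁻¹μ = [2.8110  1.6783  1.2833  5.5516  4.4436  2.6489]
q=Σ⁻¹𝟙 = [13.4840  20.6039  13.5602  36.0438  25.7396  14.6554]
a=μᵀp=2.936383  b=𝟙ᵀp=18.416671  c=𝟙ᵀq=124.086857  D=ac−b²=25.192761
λ₁=(c·0.166−b)/D = (124.086857·0.166−18.416671)/25.192761 = 0.086602
λ₂=(a−b·0.166)/D = (2.936383−18.416671·0.166)/25.192761 = -0.004794
w* = 0.086602·p + -0.004794·q:
  w_0 = 0.086602·2.8110 + -0.004794·13.4840 = 0.1788  (Oracle)
  w_1 = 0.086602·1.6783 + -0.004794·20.6039 = 0.0466  (Visa)
  w_2 = 0.086602·1.2833 + -0.004794·13.5602 = 0.0461  (Xerox)
  w_3 = 0.086602·5.5516 + -0.004794·36.0438 = 0.3080  (Disney)
  w_4 = 0.086602·4.4436 + -0.004794·25.7396 = 0.2614  (Merck)
  w_5 = 0.086602·2.6489 + -0.004794·14.6554 = 0.1591  (Walmart)
Σw_i=1.0000  μᵀw=0.1660
σ²=wᵀΣw=λ₁·μ_p+λ₂ = 0.086602·0.166 + -0.004794 = 0.009582 ≈ 0.0096

0.0096


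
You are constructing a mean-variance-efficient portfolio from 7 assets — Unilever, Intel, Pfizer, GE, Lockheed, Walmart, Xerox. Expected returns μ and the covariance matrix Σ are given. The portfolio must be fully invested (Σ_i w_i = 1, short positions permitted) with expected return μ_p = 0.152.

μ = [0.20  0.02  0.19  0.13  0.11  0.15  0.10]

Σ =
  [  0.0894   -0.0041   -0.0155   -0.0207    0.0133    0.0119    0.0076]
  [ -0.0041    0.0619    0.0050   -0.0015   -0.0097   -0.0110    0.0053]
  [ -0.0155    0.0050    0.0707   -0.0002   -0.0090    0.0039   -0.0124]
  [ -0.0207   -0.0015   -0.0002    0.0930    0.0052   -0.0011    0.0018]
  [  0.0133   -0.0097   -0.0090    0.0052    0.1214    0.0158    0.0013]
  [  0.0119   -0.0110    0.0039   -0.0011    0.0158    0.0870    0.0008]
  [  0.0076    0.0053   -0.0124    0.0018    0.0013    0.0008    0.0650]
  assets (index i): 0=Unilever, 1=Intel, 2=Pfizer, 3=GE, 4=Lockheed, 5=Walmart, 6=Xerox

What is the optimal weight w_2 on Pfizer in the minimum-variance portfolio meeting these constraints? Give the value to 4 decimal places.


u=Σ⁻¹μ = [2.9627  0.4177  3.6439  2.0150  0.6363  1.1020  1.7711]
v=Σ⁻¹𝟙 = [14.8574  17.4598  19.3069  13.7832  7.4476  9.4855  15.2596]
a=μᵀu=1.967607  b=𝟙ᵀu=12.548834  c=𝟙ᵀv=97.600054  D=ac−b²=34.565340
λ₁=(c·0.152−b)/D = (97.600054·0.152−12.548834)/34.565340 = 0.066146
λ₂=(a−b·0.152)/D = (1.967607−12.548834·0.152)/34.565340 = 0.001741
w* = 0.066146·u + 0.001741·v:
  w_0 = 0.066146·2.9627 + 0.001741·14.8574 = 0.2218  (Unilever)
  w_1 = 0.066146·0.4177 + 0.001741·17.4598 = 0.0580  (Intel)
  w_2 = 0.066146·3.6439 + 0.001741·19.3069 = 0.2747  (Pfizer)
  w_3 = 0.066146·2.0150 + 0.001741·13.7832 = 0.1573  (GE)
  w_4 = 0.066146·0.6363 + 0.001741·7.4476 = 0.0551  (Lockheed)
  w_5 = 0.066146·1.1020 + 0.001741·9.4855 = 0.0894  (Walmart)
  w_6 = 0.066146·1.7711 + 0.001741·15.2596 = 0.1437  (Xerox)
Σw_i=1.0000  μᵀw=0.1520
σ²=wᵀΣw=λ₁·μ_p+λ₂ = 0.066146·0.152 + 0.001741 = 0.011795 ≈ 0.0118

0.2747


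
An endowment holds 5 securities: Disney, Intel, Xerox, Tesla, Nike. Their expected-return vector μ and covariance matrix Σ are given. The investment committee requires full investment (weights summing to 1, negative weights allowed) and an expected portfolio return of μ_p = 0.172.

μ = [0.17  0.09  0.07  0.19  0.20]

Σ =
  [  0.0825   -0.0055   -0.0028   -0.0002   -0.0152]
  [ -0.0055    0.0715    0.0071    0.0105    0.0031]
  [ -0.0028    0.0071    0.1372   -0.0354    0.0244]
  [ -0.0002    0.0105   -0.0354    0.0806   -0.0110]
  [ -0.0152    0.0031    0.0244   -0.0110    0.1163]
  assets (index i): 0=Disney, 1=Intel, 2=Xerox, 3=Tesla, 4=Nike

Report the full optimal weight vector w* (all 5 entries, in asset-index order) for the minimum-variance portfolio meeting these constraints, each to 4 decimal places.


x=Σ⁻¹μ = [2.5448  0.8417  0.8999  2.9384  2.1190]
y=Σ⁻¹𝟙 = [15.0513  11.3521  9.5143  16.4852  9.8261]
a=μᵀx=1.553457  b=𝟙ᵀx=9.343816  c=𝟙ᵀy=62.228982  D=ac−b²=9.363126
λ₁=(c·0.172−b)/D = (62.228982·0.172−9.343816)/9.363126 = 0.145205
λ₂=(a−b·0.172)/D = (1.553457−9.343816·0.172)/9.363126 = -0.005733
w* = 0.145205·x + -0.005733·y:
  w_0 = 0.145205·2.5448 + -0.005733·15.0513 = 0.2832  (Disney)
  w_1 = 0.145205·0.8417 + -0.005733·11.3521 = 0.0571  (Intel)
  w_2 = 0.145205·0.8999 + -0.005733·9.5143 = 0.0761  (Xerox)
  w_3 = 0.145205·2.9384 + -0.005733·16.4852 = 0.3322  (Tesla)
  w_4 = 0.145205·2.1190 + -0.005733·9.8261 = 0.2514  (Nike)
Σw_i=1.0000  μᵀw=0.1720
σ²=wᵀΣw=λ₁·μ_p+λ₂ = 0.145205·0.172 + -0.005733 = 0.019242 ≈ 0.0192

0.2832  0.0571  0.0761  0.3322  0.2514


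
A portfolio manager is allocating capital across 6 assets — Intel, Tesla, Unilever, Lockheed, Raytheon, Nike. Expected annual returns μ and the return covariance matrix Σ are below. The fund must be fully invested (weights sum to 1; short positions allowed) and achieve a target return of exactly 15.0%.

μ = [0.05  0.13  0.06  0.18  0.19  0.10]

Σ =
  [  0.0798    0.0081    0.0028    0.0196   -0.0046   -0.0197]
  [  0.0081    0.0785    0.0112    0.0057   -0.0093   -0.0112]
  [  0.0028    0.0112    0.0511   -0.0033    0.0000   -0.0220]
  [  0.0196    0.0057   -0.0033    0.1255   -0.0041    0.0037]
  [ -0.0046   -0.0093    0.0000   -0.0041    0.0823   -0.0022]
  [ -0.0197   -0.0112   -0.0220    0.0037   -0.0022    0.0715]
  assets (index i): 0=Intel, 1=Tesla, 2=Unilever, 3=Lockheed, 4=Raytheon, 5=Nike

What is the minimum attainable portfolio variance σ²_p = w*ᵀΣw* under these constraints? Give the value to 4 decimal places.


x=Σ⁻¹μ = [0.8316  1.8879  1.8823  1.2821  2.6997  2.5193]
y=Σ⁻¹𝟙 = [17.2571  12.5493  29.0596  5.0959  15.5855  29.8638]
a=μᵀx=1.395575  b=𝟙ᵀx=11.102724  c=𝟙ᵀy=109.411211  D=ac−b²=29.421026
λ₁=(c·0.150−b)/D = (109.411211·0.150−11.102724)/29.421026 = 0.180448
λ₂=(a−b·0.150)/D = (1.395575−11.102724·0.150)/29.421026 = -0.009171
w* = 0.180448·x + -0.009171·y:
  w_0 = 0.180448·0.8316 + -0.009171·17.2571 = -0.0082  (Intel)
  w_1 = 0.180448·1.8879 + -0.009171·12.5493 = 0.2256  (Tesla)
  w_2 = 0.180448·1.8823 + -0.009171·29.0596 = 0.0731  (Unilever)
  w_3 = 0.180448·1.2821 + -0.009171·5.0959 = 0.1846  (Lockheed)
  w_4 = 0.180448·2.6997 + -0.009171·15.5855 = 0.3442  (Raytheon)
  w_5 = 0.180448·2.5193 + -0.009171·29.8638 = 0.1807  (Nike)
Σw_i=1.0000  μᵀw=0.1500
σ²=wᵀΣw=λ₁·μ_p+λ₂ = 0.180448·0.150 + -0.009171 = 0.017896 ≈ 0.0179

0.0179
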